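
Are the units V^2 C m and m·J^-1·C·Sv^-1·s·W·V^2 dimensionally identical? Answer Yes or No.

Left side:
  V = W/A (potential = power per current),
      = kg·m²·s⁻³·A⁻¹.
  So V² = kg²·m⁴·s⁻⁶·A⁻².
  C = A·s = s·A (charge = current × time).
  Combining: V²·C·m = (kg²·m⁴·s⁻⁶·A⁻²) · (s·A) · m = kg²·m⁵·s⁻⁵·A⁻¹.
Right side:
  J = N·m (work = force × distance),
      = kg·m²·s⁻².
  So J⁻¹ = kg⁻¹·m⁻²·s².
  C = A·s = s·A (charge = current × time).
  Sv = J/kg (equivalent dose = energy per mass),
      = m²·s⁻².
  So Sv⁻¹ = m⁻²·s².
  W = J/s (power = energy per time),
      = kg·m²·s⁻³.
  V = W/A (potential = power per current),
      = kg·m²·s⁻³·A⁻¹.
  So V² = kg²·m⁴·s⁻⁶·A⁻².
  Combining: m·J⁻¹·C·Sv⁻¹·s·W·V² = m · (kg⁻¹·m⁻²·s²) · (s·A) · (m⁻²·s²) · s · (kg·m²·s⁻³) · (kg²·m⁴·s⁻⁶·A⁻²) = kg²·m³·s⁻³·A⁻¹.
Left is kg²·m⁵·s⁻⁵·A⁻¹; right is kg²·m³·s⁻³·A⁻¹ — different.

No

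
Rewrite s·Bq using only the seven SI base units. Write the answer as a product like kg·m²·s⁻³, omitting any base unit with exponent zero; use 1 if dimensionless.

Bq = s⁻¹.
Combining: s·Bq = s · s⁻¹ = 1.

1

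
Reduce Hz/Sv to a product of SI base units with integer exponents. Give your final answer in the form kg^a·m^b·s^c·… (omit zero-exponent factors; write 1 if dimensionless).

m⁻²·s

Hz = 1/s = s⁻¹ (frequency is cycles per second).
Sv = J/kg (equivalent dose = energy per mass),
    = m²·s⁻².
So Sv⁻¹ = m⁻²·s².
Combining: Hz·Sv⁻¹ = s⁻¹ · (m⁻²·s²) = m⁻²·s.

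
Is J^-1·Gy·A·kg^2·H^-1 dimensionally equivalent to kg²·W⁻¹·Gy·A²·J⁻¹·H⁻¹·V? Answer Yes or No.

Left side:
  J = N·m (work = force × distance),
      = kg·m²·s⁻².
  So J⁻¹ = kg⁻¹·m⁻²·s².
  Gy = J/kg (absorbed dose = energy per mass),
      = m²·s⁻².
  H = Wb/A (inductance = flux per current),
      = kg·m²·s⁻²·A⁻².
  So H⁻¹ = kg⁻¹·m⁻²·s²·A².
  Combining: J⁻¹·Gy·A·kg²·H⁻¹ = (kg⁻¹·m⁻²·s²) · (m²·s⁻²) · A · kg² · (kg⁻¹·m⁻²·s²·A²) = m⁻²·s²·A³.
Right side:
  W = J/s (power = energy per time),
      = kg·m²·s⁻³.
  So W⁻¹ = kg⁻¹·m⁻²·s³.
  Gy = J/kg (absorbed dose = energy per mass),
      = m²·s⁻².
  J = N·m (work = force × distance),
      = kg·m²·s⁻².
  So J⁻¹ = kg⁻¹·m⁻²·s².
  H = Wb/A (inductance = flux per current),
      = kg·m²·s⁻²·A⁻².
  So H⁻¹ = kg⁻¹·m⁻²·s²·A².
  V = W/A (potential = power per current),
      = kg·m²·s⁻³·A⁻¹.
  Combining: kg²·W⁻¹·Gy·A²·J⁻¹·H⁻¹·V = kg² · (kg⁻¹·m⁻²·s³) · (m²·s⁻²) · A² · (kg⁻¹·m⁻²·s²) · (kg⁻¹·m⁻²·s²·A²) · (kg·m²·s⁻³·A⁻¹) = m⁻²·s²·A³.
Both reduce to m⁻²·s²·A³.

Yes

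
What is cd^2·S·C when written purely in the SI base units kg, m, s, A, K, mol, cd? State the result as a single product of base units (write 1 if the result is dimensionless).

S = 1/Ω (conductance is reciprocal resistance),
    = kg⁻¹·m⁻²·s³·A².
C = A·s = s·A (charge = current × time).
Combining: cd²·S·C = cd² · (kg⁻¹·m⁻²·s³·A²) · (s·A) = kg⁻¹·m⁻²·s⁴·A³·cd².

kg⁻¹·m⁻²·s⁴·A³·cd²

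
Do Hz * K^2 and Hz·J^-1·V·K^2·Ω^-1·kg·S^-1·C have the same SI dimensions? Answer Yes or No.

No

Left side:
  Hz = 1/s = s⁻¹ (frequency is cycles per second).
  Combining: Hz·K² = s⁻¹ · K² = s⁻¹·K².
Right side:
  Hz = s⁻¹.
  J = kg·m²·s⁻².
  So J⁻¹ = kg⁻¹·m⁻²·s².
  V = kg·m²·s⁻³·A⁻¹.
  Ω = kg·m²·s⁻³·A⁻².
  So Ω⁻¹ = kg⁻¹·m⁻²·s³·A².
  S = kg⁻¹·m⁻²·s³·A².
  So S⁻¹ = kg·m²·s⁻³·A⁻².
  C = s·A.
  Combining: Hz·J⁻¹·V·K²·Ω⁻¹·kg·S⁻¹·C = s⁻¹ · (kg⁻¹·m⁻²·s²) · (kg·m²·s⁻³·A⁻¹) · K² · (kg⁻¹·m⁻²·s³·A²) · kg · (kg·m²·s⁻³·A⁻²) · (s·A) = kg·s⁻¹·K².
Left is s⁻¹·K²; right is kg·s⁻¹·K² — different.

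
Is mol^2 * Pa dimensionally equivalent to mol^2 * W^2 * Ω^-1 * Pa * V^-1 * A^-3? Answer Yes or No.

Left side:
  Pa = N/m² (pressure = force per area),
      = kg·m⁻¹·s⁻².
  Combining: mol²·Pa = mol² · (kg·m⁻¹·s⁻²) = kg·m⁻¹·s⁻²·mol².
Right side:
  W = J/s (power = energy per time),
      = kg·m²·s⁻³.
  So W² = kg²·m⁴·s⁻⁶.
  Ω = V/A (resistance = voltage per current),
      = kg·m²·s⁻³·A⁻².
  So Ω⁻¹ = kg⁻¹·m⁻²·s³·A².
  Pa = N/m² (pressure = force per area),
      = kg·m⁻¹·s⁻².
  V = W/A (potential = power per current),
      = kg·m²·s⁻³·A⁻¹.
  So V⁻¹ = kg⁻¹·m⁻²·s³·A.
  Combining: mol²·W²·Ω⁻¹·Pa·V⁻¹·A⁻³ = mol² · (kg²·m⁴·s⁻⁶) · (kg⁻¹·m⁻²·s³·A²) · (kg·m⁻¹·s⁻²) · (kg⁻¹·m⁻²·s³·A) · A⁻³ = kg·m⁻¹·s⁻²·mol².
Both reduce to kg·m⁻¹·s⁻²·mol².

Yes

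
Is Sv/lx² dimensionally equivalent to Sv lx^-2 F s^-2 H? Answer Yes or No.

Yes

Left side:
  Sv = J/kg (equivalent dose = energy per mass),
      = m²·s⁻².
  lx = lm/m² (illuminance = luminous flux per area),
      = m⁻²·cd.
  So lx⁻² = m⁴·cd⁻².
  Combining: Sv·lx⁻² = (m²·s⁻²) · (m⁴·cd⁻²) = m⁶·s⁻²·cd⁻².
Right side:
  Sv = m²·s⁻².
  lx = m⁻²·cd.
  So lx⁻² = m⁴·cd⁻².
  F = kg⁻¹·m⁻²·s⁴·A².
  H = kg·m²·s⁻²·A⁻².
  Combining: Sv·lx⁻²·F·s⁻²·H = (m²·s⁻²) · (m⁴·cd⁻²) · (kg⁻¹·m⁻²·s⁴·A²) · s⁻² · (kg·m²·s⁻²·A⁻²) = m⁶·s⁻²·cd⁻².
Both reduce to m⁶·s⁻²·cd⁻².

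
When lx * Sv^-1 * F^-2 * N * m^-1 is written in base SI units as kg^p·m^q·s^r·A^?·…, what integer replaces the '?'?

lx = lm/m² (illuminance = luminous flux per area),
    = m⁻²·cd.
Sv = J/kg (equivalent dose = energy per mass),
    = m²·s⁻².
So Sv⁻¹ = m⁻²·s².
F = C/V (capacitance = charge per voltage),
    = A·s/(kg·m²·s⁻³·A⁻¹) (substituting C and V),
    = kg⁻¹·m⁻²·s⁴·A².
So F⁻² = kg²·m⁴·s⁻⁸·A⁻⁴.
N = kg·m/s² = kg·m·s⁻² (force = mass × acceleration).
Combining: lx·Sv⁻¹·F⁻²·N·m⁻¹ = (m⁻²·cd) · (m⁻²·s²) · (kg²·m⁴·s⁻⁸·A⁻⁴) · (kg·m·s⁻²) · m⁻¹ = kg³·s⁻⁸·A⁻⁴·cd.
The exponent of A is -4.

-4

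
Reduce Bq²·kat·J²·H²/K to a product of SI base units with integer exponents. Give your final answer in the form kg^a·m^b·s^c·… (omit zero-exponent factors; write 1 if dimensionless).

Bq = 1/s = s⁻¹ (activity is decays per second).
So Bq² = s⁻².
kat = mol/s = s⁻¹·mol (catalytic activity).
J = N·m (work = force × distance),
    = kg·m²·s⁻².
So J² = kg²·m⁴·s⁻⁴.
H = Wb/A (inductance = flux per current),
    = kg·m²·s⁻²·A⁻².
So H² = kg²·m⁴·s⁻⁴·A⁻⁴.
Combining: Bq²·K⁻¹·kat·J²·H² = s⁻² · K⁻¹ · (s⁻¹·mol) · (kg²·m⁴·s⁻⁴) · (kg²·m⁴·s⁻⁴·A⁻⁴) = kg⁴·m⁸·s⁻¹¹·A⁻⁴·K⁻¹·mol.

kg⁴·m⁸·s⁻¹¹·A⁻⁴·K⁻¹·mol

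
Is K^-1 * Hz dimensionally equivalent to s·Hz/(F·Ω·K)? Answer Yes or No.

Left side:
  Hz = s⁻¹.
  Combining: K⁻¹·Hz = K⁻¹ · s⁻¹ = s⁻¹·K⁻¹.
Right side:
  F = kg⁻¹·m⁻²·s⁴·A².
  So F⁻¹ = kg·m²·s⁻⁴·A⁻².
  Ω = kg·m²·s⁻³·A⁻².
  So Ω⁻¹ = kg⁻¹·m⁻²·s³·A².
  Hz = s⁻¹.
  Combining: F⁻¹·s·Ω⁻¹·Hz·K⁻¹ = (kg·m²·s⁻⁴·A⁻²) · s · (kg⁻¹·m⁻²·s³·A²) · s⁻¹ · K⁻¹ = s⁻¹·K⁻¹.
Both reduce to s⁻¹·K⁻¹.

Yes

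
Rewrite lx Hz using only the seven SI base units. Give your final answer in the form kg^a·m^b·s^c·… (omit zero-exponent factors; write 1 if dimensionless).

lx = lm/m² (illuminance = luminous flux per area),
    = m⁻²·cd.
Hz = 1/s = s⁻¹ (frequency is cycles per second).
Combining: lx·Hz = (m⁻²·cd) · s⁻¹ = m⁻²·s⁻¹·cd.

m⁻²·s⁻¹·cd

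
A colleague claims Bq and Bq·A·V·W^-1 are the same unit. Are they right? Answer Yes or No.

Left side:
  Bq = 1/s = s⁻¹ (activity is decays per second).
Right side:
  Bq = s⁻¹.
  V = kg·m²·s⁻³·A⁻¹.
  W = kg·m²·s⁻³.
  So W⁻¹ = kg⁻¹·m⁻²·s³.
  Combining: Bq·A·V·W⁻¹ = s⁻¹ · A · (kg·m²·s⁻³·A⁻¹) · (kg⁻¹·m⁻²·s³) = s⁻¹.
Both reduce to s⁻¹.

Yes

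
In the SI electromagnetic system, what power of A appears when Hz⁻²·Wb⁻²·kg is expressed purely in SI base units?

Hz = 1/s = s⁻¹ (frequency is cycles per second).
So Hz⁻² = s².
Wb = V·s (flux: a volt is a weber per second),
    = kg·m²·s⁻²·A⁻¹.
So Wb⁻² = kg⁻²·m⁻⁴·s⁴·A².
Combining: Hz⁻²·Wb⁻²·kg = s² · (kg⁻²·m⁻⁴·s⁴·A²) · kg = kg⁻¹·m⁻⁴·s⁶·A².
The exponent of A is 2.

2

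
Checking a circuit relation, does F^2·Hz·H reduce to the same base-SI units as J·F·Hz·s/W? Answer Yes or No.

Yes

Left side:
  F = kg⁻¹·m⁻²·s⁴·A².
  So F² = kg⁻²·m⁻⁴·s⁸·A⁴.
  Hz = s⁻¹.
  H = kg·m²·s⁻²·A⁻².
  Combining: F²·Hz·H = (kg⁻²·m⁻⁴·s⁸·A⁴) · s⁻¹ · (kg·m²·s⁻²·A⁻²) = kg⁻¹·m⁻²·s⁵·A².
Right side:
  J = kg·m²·s⁻².
  F = kg⁻¹·m⁻²·s⁴·A².
  Hz = s⁻¹.
  W = kg·m²·s⁻³.
  So W⁻¹ = kg⁻¹·m⁻²·s³.
  Combining: J·F·Hz·s·W⁻¹ = (kg·m²·s⁻²) · (kg⁻¹·m⁻²·s⁴·A²) · s⁻¹ · s · (kg⁻¹·m⁻²·s³) = kg⁻¹·m⁻²·s⁵·A².
Both reduce to kg⁻¹·m⁻²·s⁵·A².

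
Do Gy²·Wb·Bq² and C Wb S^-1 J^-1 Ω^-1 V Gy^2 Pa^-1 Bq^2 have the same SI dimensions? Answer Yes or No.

Left side:
  Gy = J/kg (absorbed dose = energy per mass),
      = m²·s⁻².
  So Gy² = m⁴·s⁻⁴.
  Wb = V·s (flux: a volt is a weber per second),
      = kg·m²·s⁻²·A⁻¹.
  Bq = 1/s = s⁻¹ (activity is decays per second).
  So Bq² = s⁻².
  Combining: Gy²·Wb·Bq² = (m⁴·s⁻⁴) · (kg·m²·s⁻²·A⁻¹) · s⁻² = kg·m⁶·s⁻⁸·A⁻¹.
Right side:
  C = A·s = s·A (charge = current × time).
  Wb = V·s (flux: a volt is a weber per second),
      = kg·m²·s⁻²·A⁻¹.
  S = 1/Ω (conductance is reciprocal resistance),
      = kg⁻¹·m⁻²·s³·A².
  So S⁻¹ = kg·m²·s⁻³·A⁻².
  J = N·m (work = force × distance),
      = kg·m²·s⁻².
  So J⁻¹ = kg⁻¹·m⁻²·s².
  Ω = V/A (resistance = voltage per current),
      = kg·m²·s⁻³·A⁻².
  So Ω⁻¹ = kg⁻¹·m⁻²·s³·A².
  V = W/A (potential = power per current),
      = kg·m²·s⁻³·A⁻¹.
  Gy = J/kg (absorbed dose = energy per mass),
      = m²·s⁻².
  So Gy² = m⁴·s⁻⁴.
  Pa = N/m² (pressure = force per area),
      = kg·m⁻¹·s⁻².
  So Pa⁻¹ = kg⁻¹·m·s².
  Bq = 1/s = s⁻¹ (activity is decays per second).
  So Bq² = s⁻².
  Combining: C·Wb·S⁻¹·J⁻¹·Ω⁻¹·V·Gy²·Pa⁻¹·Bq² = (s·A) · (kg·m²·s⁻²·A⁻¹) · (kg·m²·s⁻³·A⁻²) · (kg⁻¹·m⁻²·s²) · (kg⁻¹·m⁻²·s³·A²) · (kg·m²·s⁻³·A⁻¹) · (m⁴·s⁻⁴) · (kg⁻¹·m·s²) · s⁻² = m⁷·s⁻⁶·A⁻¹.
Left is kg·m⁶·s⁻⁸·A⁻¹; right is m⁷·s⁻⁶·A⁻¹ — different.

No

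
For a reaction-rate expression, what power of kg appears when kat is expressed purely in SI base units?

0

kat = s⁻¹·mol.
The exponent of kg is 0.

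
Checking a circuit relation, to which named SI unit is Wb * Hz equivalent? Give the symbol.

V

Wb = V·s (flux: a volt is a weber per second),
    = kg·m²·s⁻²·A⁻¹.
Hz = 1/s = s⁻¹ (frequency is cycles per second).
Combining: Wb·Hz = (kg·m²·s⁻²·A⁻¹) · s⁻¹ = kg·m²·s⁻³·A⁻¹.
kg·m²·s⁻³·A⁻¹ is the base-SI form of the volt.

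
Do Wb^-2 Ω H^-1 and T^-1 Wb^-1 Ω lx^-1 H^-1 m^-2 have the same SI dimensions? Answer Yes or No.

No

Left side:
  Wb = kg·m²·s⁻²·A⁻¹.
  So Wb⁻² = kg⁻²·m⁻⁴·s⁴·A².
  Ω = kg·m²·s⁻³·A⁻².
  H = kg·m²·s⁻²·A⁻².
  So H⁻¹ = kg⁻¹·m⁻²·s²·A².
  Combining: Wb⁻²·Ω·H⁻¹ = (kg⁻²·m⁻⁴·s⁴·A²) · (kg·m²·s⁻³·A⁻²) · (kg⁻¹·m⁻²·s²·A²) = kg⁻²·m⁻⁴·s³·A².
Right side:
  T = kg·s⁻²·A⁻¹.
  So T⁻¹ = kg⁻¹·s²·A.
  Wb = kg·m²·s⁻²·A⁻¹.
  So Wb⁻¹ = kg⁻¹·m⁻²·s²·A.
  Ω = kg·m²·s⁻³·A⁻².
  lx = m⁻²·cd.
  So lx⁻¹ = m²·cd⁻¹.
  H = kg·m²·s⁻²·A⁻².
  So H⁻¹ = kg⁻¹·m⁻²·s²·A².
  Combining: T⁻¹·Wb⁻¹·Ω·lx⁻¹·H⁻¹·m⁻² = (kg⁻¹·s²·A) · (kg⁻¹·m⁻²·s²·A) · (kg·m²·s⁻³·A⁻²) · (m²·cd⁻¹) · (kg⁻¹·m⁻²·s²·A²) · m⁻² = kg⁻²·m⁻²·s³·A²·cd⁻¹.
Left is kg⁻²·m⁻⁴·s³·A²; right is kg⁻²·m⁻²·s³·A²·cd⁻¹ — different.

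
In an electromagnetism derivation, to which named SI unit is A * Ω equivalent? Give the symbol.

V

Ω = V/A (resistance = voltage per current),
    = kg·m²·s⁻³·A⁻².
Combining: A·Ω = A · (kg·m²·s⁻³·A⁻²) = kg·m²·s⁻³·A⁻¹.
kg·m²·s⁻³·A⁻¹ is the base-SI form of the volt.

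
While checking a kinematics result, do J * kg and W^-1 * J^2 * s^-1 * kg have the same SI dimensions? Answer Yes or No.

Left side:
  J = kg·m²·s⁻².
  Combining: J·kg = (kg·m²·s⁻²) · kg = kg²·m²·s⁻².
Right side:
  W = J/s (power = energy per time),
      = kg·m²·s⁻³.
  So W⁻¹ = kg⁻¹·m⁻²·s³.
  J = N·m (work = force × distance),
      = kg·m²·s⁻².
  So J² = kg²·m⁴·s⁻⁴.
  Combining: W⁻¹·J²·s⁻¹·kg = (kg⁻¹·m⁻²·s³) · (kg²·m⁴·s⁻⁴) · s⁻¹ · kg = kg²·m²·s⁻².
Both reduce to kg²·m²·s⁻².

Yes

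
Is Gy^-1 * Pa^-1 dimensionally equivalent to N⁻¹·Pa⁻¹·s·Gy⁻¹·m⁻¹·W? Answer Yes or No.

Left side:
  Gy = J/kg (absorbed dose = energy per mass),
      = m²·s⁻².
  So Gy⁻¹ = m⁻²·s².
  Pa = N/m² (pressure = force per area),
      = kg·m⁻¹·s⁻².
  So Pa⁻¹ = kg⁻¹·m·s².
  Combining: Gy⁻¹·Pa⁻¹ = (m⁻²·s²) · (kg⁻¹·m·s²) = kg⁻¹·m⁻¹·s⁴.
Right side:
  N = kg·m/s² = kg·m·s⁻² (force = mass × acceleration).
  So N⁻¹ = kg⁻¹·m⁻¹·s².
  Pa = N/m² (pressure = force per area),
      = kg·m⁻¹·s⁻².
  So Pa⁻¹ = kg⁻¹·m·s².
  Gy = J/kg (absorbed dose = energy per mass),
      = m²·s⁻².
  So Gy⁻¹ = m⁻²·s².
  W = J/s (power = energy per time),
      = kg·m²·s⁻³.
  Combining: N⁻¹·Pa⁻¹·s·Gy⁻¹·m⁻¹·W = (kg⁻¹·m⁻¹·s²) · (kg⁻¹·m·s²) · s · (m⁻²·s²) · m⁻¹ · (kg·m²·s⁻³) = kg⁻¹·m⁻¹·s⁴.
Both reduce to kg⁻¹·m⁻¹·s⁴.

Yes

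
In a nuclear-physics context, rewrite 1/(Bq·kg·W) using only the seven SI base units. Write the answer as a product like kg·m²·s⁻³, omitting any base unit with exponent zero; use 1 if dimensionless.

Bq = s⁻¹.
So Bq⁻¹ = s.
W = kg·m²·s⁻³.
So W⁻¹ = kg⁻¹·m⁻²·s³.
Combining: Bq⁻¹·kg⁻¹·W⁻¹ = s · kg⁻¹ · (kg⁻¹·m⁻²·s³) = kg⁻²·m⁻²·s⁴.

kg⁻²·m⁻²·s⁴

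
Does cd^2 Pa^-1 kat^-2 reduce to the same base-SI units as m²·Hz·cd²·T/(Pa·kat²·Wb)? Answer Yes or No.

Left side:
  Pa = N/m² (pressure = force per area),
      = kg·m⁻¹·s⁻².
  So Pa⁻¹ = kg⁻¹·m·s².
  kat = mol/s = s⁻¹·mol (catalytic activity).
  So kat⁻² = s²·mol⁻².
  Combining: cd²·Pa⁻¹·kat⁻² = cd² · (kg⁻¹·m·s²) · (s²·mol⁻²) = kg⁻¹·m·s⁴·mol⁻²·cd².
Right side:
  Pa = N/m² (pressure = force per area),
      = kg·m⁻¹·s⁻².
  So Pa⁻¹ = kg⁻¹·m·s².
  kat = mol/s = s⁻¹·mol (catalytic activity).
  So kat⁻² = s²·mol⁻².
  Hz = 1/s = s⁻¹ (frequency is cycles per second).
  Wb = V·s (flux: a volt is a weber per second),
      = kg·m²·s⁻²·A⁻¹.
  So Wb⁻¹ = kg⁻¹·m⁻²·s²·A.
  T = Wb/m² (flux density = flux per area),
      = kg·s⁻²·A⁻¹.
  Combining: Pa⁻¹·m²·kat⁻²·Hz·Wb⁻¹·cd²·T = (kg⁻¹·m·s²) · m² · (s²·mol⁻²) · s⁻¹ · (kg⁻¹·m⁻²·s²·A) · cd² · (kg·s⁻²·A⁻¹) = kg⁻¹·m·s³·mol⁻²·cd².
Left is kg⁻¹·m·s⁴·mol⁻²·cd²; right is kg⁻¹·m·s³·mol⁻²·cd² — different.

No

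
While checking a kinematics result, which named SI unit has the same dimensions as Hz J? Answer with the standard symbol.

Hz = s⁻¹.
J = kg·m²·s⁻².
Combining: Hz·J = s⁻¹ · (kg·m²·s⁻²) = kg·m²·s⁻³.
kg·m²·s⁻³ is the base-SI form of the watt.

W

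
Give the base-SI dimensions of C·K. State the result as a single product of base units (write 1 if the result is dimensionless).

C = A·s = s·A (charge = current × time).
Combining: C·K = (s·A) · K = s·A·K.

s·A·K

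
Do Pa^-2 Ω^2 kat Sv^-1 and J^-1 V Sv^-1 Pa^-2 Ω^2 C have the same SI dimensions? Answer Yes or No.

Left side:
  Pa = N/m² (pressure = force per area),
      = kg·m⁻¹·s⁻².
  So Pa⁻² = kg⁻²·m²·s⁴.
  Ω = V/A (resistance = voltage per current),
      = kg·m²·s⁻³·A⁻².
  So Ω² = kg²·m⁴·s⁻⁶·A⁻⁴.
  kat = mol/s = s⁻¹·mol (catalytic activity).
  Sv = J/kg (equivalent dose = energy per mass),
      = m²·s⁻².
  So Sv⁻¹ = m⁻²·s².
  Combining: Pa⁻²·Ω²·kat·Sv⁻¹ = (kg⁻²·m²·s⁴) · (kg²·m⁴·s⁻⁶·A⁻⁴) · (s⁻¹·mol) · (m⁻²·s²) = m⁴·s⁻¹·A⁻⁴·mol.
Right side:
  J = kg·m²·s⁻².
  So J⁻¹ = kg⁻¹·m⁻²·s².
  V = kg·m²·s⁻³·A⁻¹.
  Sv = m²·s⁻².
  So Sv⁻¹ = m⁻²·s².
  Pa = kg·m⁻¹·s⁻².
  So Pa⁻² = kg⁻²·m²·s⁴.
  Ω = kg·m²·s⁻³·A⁻².
  So Ω² = kg²·m⁴·s⁻⁶·A⁻⁴.
  C = s·A.
  Combining: J⁻¹·V·Sv⁻¹·Pa⁻²·Ω²·C = (kg⁻¹·m⁻²·s²) · (kg·m²·s⁻³·A⁻¹) · (m⁻²·s²) · (kg⁻²·m²·s⁴) · (kg²·m⁴·s⁻⁶·A⁻⁴) · (s·A) = m⁴·A⁻⁴.
Left is m⁴·s⁻¹·A⁻⁴·mol; right is m⁴·A⁻⁴ — different.

No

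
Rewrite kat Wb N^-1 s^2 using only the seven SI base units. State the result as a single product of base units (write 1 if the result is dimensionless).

m·s·A⁻¹·mol

kat = s⁻¹·mol.
Wb = kg·m²·s⁻²·A⁻¹.
N = kg·m·s⁻².
So N⁻¹ = kg⁻¹·m⁻¹·s².
Combining: kat·Wb·N⁻¹·s² = (s⁻¹·mol) · (kg·m²·s⁻²·A⁻¹) · (kg⁻¹·m⁻¹·s²) · s² = m·s·A⁻¹·mol.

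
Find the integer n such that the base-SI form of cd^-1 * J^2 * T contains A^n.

J = kg·m²·s⁻².
So J² = kg²·m⁴·s⁻⁴.
T = kg·s⁻²·A⁻¹.
Combining: cd⁻¹·J²·T = cd⁻¹ · (kg²·m⁴·s⁻⁴) · (kg·s⁻²·A⁻¹) = kg³·m⁴·s⁻⁶·A⁻¹·cd⁻¹.
The exponent of A is -1.

-1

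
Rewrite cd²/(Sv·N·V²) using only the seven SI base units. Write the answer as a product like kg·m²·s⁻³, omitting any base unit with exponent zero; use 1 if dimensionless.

kg⁻³·m⁻⁷·s¹⁰·A²·cd²

Sv = J/kg (equivalent dose = energy per mass),
    = m²·s⁻².
So Sv⁻¹ = m⁻²·s².
N = kg·m/s² = kg·m·s⁻² (force = mass × acceleration).
So N⁻¹ = kg⁻¹·m⁻¹·s².
V = W/A (potential = power per current),
    = kg·m²·s⁻³·A⁻¹.
So V⁻² = kg⁻²·m⁻⁴·s⁶·A².
Combining: Sv⁻¹·cd²·N⁻¹·V⁻² = (m⁻²·s²) · cd² · (kg⁻¹·m⁻¹·s²) · (kg⁻²·m⁻⁴·s⁶·A²) = kg⁻³·m⁻⁷·s¹⁰·A²·cd².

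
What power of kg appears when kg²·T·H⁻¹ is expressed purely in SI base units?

T = kg·s⁻²·A⁻¹.
H = kg·m²·s⁻²·A⁻².
So H⁻¹ = kg⁻¹·m⁻²·s²·A².
Combining: kg²·T·H⁻¹ = kg² · (kg·s⁻²·A⁻¹) · (kg⁻¹·m⁻²·s²·A²) = kg²·m⁻²·A.
The exponent of kg is 2.

2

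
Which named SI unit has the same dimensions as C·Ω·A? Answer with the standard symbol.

C = A·s = s·A (charge = current × time).
Ω = V/A (resistance = voltage per current),
    = kg·m²·s⁻³·A⁻².
Combining: C·Ω·A = (s·A) · (kg·m²·s⁻³·A⁻²) · A = kg·m²·s⁻².
kg·m²·s⁻² is the base-SI form of the joule.

J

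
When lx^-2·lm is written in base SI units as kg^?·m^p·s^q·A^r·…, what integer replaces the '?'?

lx = m⁻²·cd.
So lx⁻² = m⁴·cd⁻².
lm = cd.
Combining: lx⁻²·lm = (m⁴·cd⁻²) · cd = m⁴·cd⁻¹.
The exponent of kg is 0.

0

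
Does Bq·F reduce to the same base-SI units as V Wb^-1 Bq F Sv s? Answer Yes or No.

Left side:
  Bq = 1/s = s⁻¹ (activity is decays per second).
  F = C/V (capacitance = charge per voltage),
      = A·s/(kg·m²·s⁻³·A⁻¹) (substituting C and V),
      = kg⁻¹·m⁻²·s⁴·A².
  Combining: Bq·F = s⁻¹ · (kg⁻¹·m⁻²·s⁴·A²) = kg⁻¹·m⁻²·s³·A².
Right side:
  V = W/A (potential = power per current),
      = kg·m²·s⁻³·A⁻¹.
  Wb = V·s (flux: a volt is a weber per second),
      = kg·m²·s⁻²·A⁻¹.
  So Wb⁻¹ = kg⁻¹·m⁻²·s²·A.
  Bq = 1/s = s⁻¹ (activity is decays per second).
  F = C/V (capacitance = charge per voltage),
      = A·s/(kg·m²·s⁻³·A⁻¹) (substituting C and V),
      = kg⁻¹·m⁻²·s⁴·A².
  Sv = J/kg (equivalent dose = energy per mass),
      = m²·s⁻².
  Combining: V·Wb⁻¹·Bq·F·Sv·s = (kg·m²·s⁻³·A⁻¹) · (kg⁻¹·m⁻²·s²·A) · s⁻¹ · (kg⁻¹·m⁻²·s⁴·A²) · (m²·s⁻²) · s = kg⁻¹·s·A².
Left is kg⁻¹·m⁻²·s³·A²; right is kg⁻¹·s·A² — different.

No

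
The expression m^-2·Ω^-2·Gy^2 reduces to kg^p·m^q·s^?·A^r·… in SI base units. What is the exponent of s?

Ω = kg·m²·s⁻³·A⁻².
So Ω⁻² = kg⁻²·m⁻⁴·s⁶·A⁴.
Gy = m²·s⁻².
So Gy² = m⁴·s⁻⁴.
Combining: m⁻²·Ω⁻²·Gy² = m⁻² · (kg⁻²·m⁻⁴·s⁶·A⁴) · (m⁴·s⁻⁴) = kg⁻²·m⁻²·s²·A⁴.
The exponent of s is 2.

2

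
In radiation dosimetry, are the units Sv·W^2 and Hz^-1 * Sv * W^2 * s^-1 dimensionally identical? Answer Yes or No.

Yes

Left side:
  Sv = J/kg (equivalent dose = energy per mass),
      = m²·s⁻².
  W = J/s (power = energy per time),
      = kg·m²·s⁻³.
  So W² = kg²·m⁴·s⁻⁶.
  Combining: Sv·W² = (m²·s⁻²) · (kg²·m⁴·s⁻⁶) = kg²·m⁶·s⁻⁸.
Right side:
  Hz = 1/s = s⁻¹ (frequency is cycles per second).
  So Hz⁻¹ = s.
  Sv = J/kg (equivalent dose = energy per mass),
      = m²·s⁻².
  W = J/s (power = energy per time),
      = kg·m²·s⁻³.
  So W² = kg²·m⁴·s⁻⁶.
  Combining: Hz⁻¹·Sv·W²·s⁻¹ = s · (m²·s⁻²) · (kg²·m⁴·s⁻⁶) · s⁻¹ = kg²·m⁶·s⁻⁸.
Both reduce to kg²·m⁶·s⁻⁸.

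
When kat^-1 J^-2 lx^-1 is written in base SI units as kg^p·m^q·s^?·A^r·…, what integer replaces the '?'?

kat = mol/s = s⁻¹·mol (catalytic activity).
So kat⁻¹ = s·mol⁻¹.
J = N·m (work = force × distance),
    = kg·m²·s⁻².
So J⁻² = kg⁻²·m⁻⁴·s⁴.
lx = lm/m² (illuminance = luminous flux per area),
    = m⁻²·cd.
So lx⁻¹ = m²·cd⁻¹.
Combining: kat⁻¹·J⁻²·lx⁻¹ = (s·mol⁻¹) · (kg⁻²·m⁻⁴·s⁴) · (m²·cd⁻¹) = kg⁻²·m⁻²·s⁵·mol⁻¹·cd⁻¹.
The exponent of s is 5.

5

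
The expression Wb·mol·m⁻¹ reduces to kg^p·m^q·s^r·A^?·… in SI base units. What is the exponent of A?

-1

Wb = kg·m²·s⁻²·A⁻¹.
Combining: Wb·mol·m⁻¹ = (kg·m²·s⁻²·A⁻¹) · mol · m⁻¹ = kg·m·s⁻²·A⁻¹·mol.
The exponent of A is -1.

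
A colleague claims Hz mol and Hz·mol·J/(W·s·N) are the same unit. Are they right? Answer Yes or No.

Left side:
  Hz = 1/s = s⁻¹ (frequency is cycles per second).
  Combining: Hz·mol = s⁻¹ · mol = s⁻¹·mol.
Right side:
  W = J/s (power = energy per time),
      = kg·m²·s⁻³.
  So W⁻¹ = kg⁻¹·m⁻²·s³.
  N = kg·m/s² = kg·m·s⁻² (force = mass × acceleration).
  So N⁻¹ = kg⁻¹·m⁻¹·s².
  Hz = 1/s = s⁻¹ (frequency is cycles per second).
  J = N·m (work = force × distance),
      = kg·m²·s⁻².
  Combining: W⁻¹·s⁻¹·N⁻¹·Hz·mol·J = (kg⁻¹·m⁻²·s³) · s⁻¹ · (kg⁻¹·m⁻¹·s²) · s⁻¹ · mol · (kg·m²·s⁻²) = kg⁻¹·m⁻¹·s·mol.
Left is s⁻¹·mol; right is kg⁻¹·m⁻¹·s·mol — different.

No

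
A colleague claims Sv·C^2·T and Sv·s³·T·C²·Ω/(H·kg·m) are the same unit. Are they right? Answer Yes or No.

Left side:
  Sv = m²·s⁻².
  C = s·A.
  So C² = s²·A².
  T = kg·s⁻²·A⁻¹.
  Combining: Sv·C²·T = (m²·s⁻²) · (s²·A²) · (kg·s⁻²·A⁻¹) = kg·m²·s⁻²·A.
Right side:
  Sv = J/kg (equivalent dose = energy per mass),
      = m²·s⁻².
  H = Wb/A (inductance = flux per current),
      = kg·m²·s⁻²·A⁻².
  So H⁻¹ = kg⁻¹·m⁻²·s²·A².
  T = Wb/m² (flux density = flux per area),
      = kg·s⁻²·A⁻¹.
  C = A·s = s·A (charge = current × time).
  So C² = s²·A².
  Ω = V/A (resistance = voltage per current),
      = kg·m²·s⁻³·A⁻².
  Combining: Sv·H⁻¹·s³·T·C²·Ω·kg⁻¹·m⁻¹ = (m²·s⁻²) · (kg⁻¹·m⁻²·s²·A²) · s³ · (kg·s⁻²·A⁻¹) · (s²·A²) · (kg·m²·s⁻³·A⁻²) · kg⁻¹ · m⁻¹ = m·A.
Left is kg·m²·s⁻²·A; right is m·A — different.

No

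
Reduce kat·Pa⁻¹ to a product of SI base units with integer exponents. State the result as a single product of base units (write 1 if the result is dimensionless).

kat = mol/s = s⁻¹·mol (catalytic activity).
Pa = N/m² (pressure = force per area),
    = kg·m⁻¹·s⁻².
So Pa⁻¹ = kg⁻¹·m·s².
Combining: kat·Pa⁻¹ = (s⁻¹·mol) · (kg⁻¹·m·s²) = kg⁻¹·m·s·mol.

kg⁻¹·m·s·mol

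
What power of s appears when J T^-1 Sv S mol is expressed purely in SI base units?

J = kg·m²·s⁻².
T = kg·s⁻²·A⁻¹.
So T⁻¹ = kg⁻¹·s²·A.
Sv = m²·s⁻².
S = kg⁻¹·m⁻²·s³·A².
Combining: J·T⁻¹·Sv·S·mol = (kg·m²·s⁻²) · (kg⁻¹·s²·A) · (m²·s⁻²) · (kg⁻¹·m⁻²·s³·A²) · mol = kg⁻¹·m²·s·A³·mol.
The exponent of s is 1.

1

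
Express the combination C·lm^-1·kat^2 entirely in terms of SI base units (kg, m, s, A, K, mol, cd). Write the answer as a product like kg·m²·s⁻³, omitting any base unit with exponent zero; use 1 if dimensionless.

C = A·s = s·A (charge = current × time).
lm = cd·sr = cd (luminous flux; sr is dimensionless).
So lm⁻¹ = cd⁻¹.
kat = mol/s = s⁻¹·mol (catalytic activity).
So kat² = s⁻²·mol².
Combining: C·lm⁻¹·kat² = (s·A) · cd⁻¹ · (s⁻²·mol²) = s⁻¹·A·mol²·cd⁻¹.

s⁻¹·A·mol²·cd⁻¹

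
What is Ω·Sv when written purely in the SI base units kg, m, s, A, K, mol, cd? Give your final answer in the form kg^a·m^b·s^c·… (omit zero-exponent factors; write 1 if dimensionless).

kg·m⁴·s⁻⁵·A⁻²

Ω = V/A (resistance = voltage per current),
    = kg·m²·s⁻³·A⁻².
Sv = J/kg (equivalent dose = energy per mass),
    = m²·s⁻².
Combining: Ω·Sv = (kg·m²·s⁻³·A⁻²) · (m²·s⁻²) = kg·m⁴·s⁻⁵·A⁻².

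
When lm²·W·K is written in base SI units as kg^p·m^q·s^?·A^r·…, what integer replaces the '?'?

lm = cd.
So lm² = cd².
W = kg·m²·s⁻³.
Combining: lm²·W·K = cd² · (kg·m²·s⁻³) · K = kg·m²·s⁻³·K·cd².
The exponent of s is -3.

-3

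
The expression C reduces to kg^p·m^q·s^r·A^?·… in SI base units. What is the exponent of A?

C = s·A.
The exponent of A is 1.

1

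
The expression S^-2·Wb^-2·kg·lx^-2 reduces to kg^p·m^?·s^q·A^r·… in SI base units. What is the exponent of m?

S = 1/Ω (conductance is reciprocal resistance),
    = kg⁻¹·m⁻²·s³·A².
So S⁻² = kg²·m⁴·s⁻⁶·A⁻⁴.
Wb = V·s (flux: a volt is a weber per second),
    = kg·m²·s⁻²·A⁻¹.
So Wb⁻² = kg⁻²·m⁻⁴·s⁴·A².
lx = lm/m² (illuminance = luminous flux per area),
    = m⁻²·cd.
So lx⁻² = m⁴·cd⁻².
Combining: S⁻²·Wb⁻²·kg·lx⁻² = (kg²·m⁴·s⁻⁶·A⁻⁴) · (kg⁻²·m⁻⁴·s⁴·A²) · kg · (m⁴·cd⁻²) = kg·m⁴·s⁻²·A⁻²·cd⁻².
The exponent of m is 4.

4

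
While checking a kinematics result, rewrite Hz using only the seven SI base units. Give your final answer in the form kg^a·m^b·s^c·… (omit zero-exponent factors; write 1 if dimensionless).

Hz = s⁻¹.

s⁻¹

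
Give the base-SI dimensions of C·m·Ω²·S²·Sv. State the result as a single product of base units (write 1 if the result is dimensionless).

C = A·s = s·A (charge = current × time).
Ω = V/A (resistance = voltage per current),
    = kg·m²·s⁻³·A⁻².
So Ω² = kg²·m⁴·s⁻⁶·A⁻⁴.
S = 1/Ω (conductance is reciprocal resistance),
    = kg⁻¹·m⁻²·s³·A².
So S² = kg⁻²·m⁻⁴·s⁶·A⁴.
Sv = J/kg (equivalent dose = energy per mass),
    = m²·s⁻².
Combining: C·m·Ω²·S²·Sv = (s·A) · m · (kg²·m⁴·s⁻⁶·A⁻⁴) · (kg⁻²·m⁻⁴·s⁶·A⁴) · (m²·s⁻²) = m³·s⁻¹·A.

m³·s⁻¹·A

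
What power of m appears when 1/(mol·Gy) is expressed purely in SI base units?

Gy = m²·s⁻².
So Gy⁻¹ = m⁻²·s².
Combining: mol⁻¹·Gy⁻¹ = mol⁻¹ · (m⁻²·s²) = m⁻²·s²·mol⁻¹.
The exponent of m is -2.

-2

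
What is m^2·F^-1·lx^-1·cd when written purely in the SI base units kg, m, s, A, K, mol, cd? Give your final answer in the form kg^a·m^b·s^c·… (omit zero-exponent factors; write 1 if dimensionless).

kg·m⁶·s⁻⁴·A⁻²

F = kg⁻¹·m⁻²·s⁴·A².
So F⁻¹ = kg·m²·s⁻⁴·A⁻².
lx = m⁻²·cd.
So lx⁻¹ = m²·cd⁻¹.
Combining: m²·F⁻¹·lx⁻¹·cd = m² · (kg·m²·s⁻⁴·A⁻²) · (m²·cd⁻¹) · cd = kg·m⁶·s⁻⁴·A⁻².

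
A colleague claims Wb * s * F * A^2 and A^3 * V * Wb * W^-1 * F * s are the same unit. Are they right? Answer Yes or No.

Yes

Left side:
  Wb = kg·m²·s⁻²·A⁻¹.
  F = kg⁻¹·m⁻²·s⁴·A².
  Combining: Wb·s·F·A² = (kg·m²·s⁻²·A⁻¹) · s · (kg⁻¹·m⁻²·s⁴·A²) · A² = s³·A³.
Right side:
  V = kg·m²·s⁻³·A⁻¹.
  Wb = kg·m²·s⁻²·A⁻¹.
  W = kg·m²·s⁻³.
  So W⁻¹ = kg⁻¹·m⁻²·s³.
  F = kg⁻¹·m⁻²·s⁴·A².
  Combining: A³·V·Wb·W⁻¹·F·s = A³ · (kg·m²·s⁻³·A⁻¹) · (kg·m²·s⁻²·A⁻¹) · (kg⁻¹·m⁻²·s³) · (kg⁻¹·m⁻²·s⁴·A²) · s = s³·A³.
Both reduce to s³·A³.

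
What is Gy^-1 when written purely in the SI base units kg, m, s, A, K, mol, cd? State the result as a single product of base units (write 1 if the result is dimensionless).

Gy = J/kg (absorbed dose = energy per mass),
    = m²·s⁻².
So Gy⁻¹ = m⁻²·s².

m⁻²·s²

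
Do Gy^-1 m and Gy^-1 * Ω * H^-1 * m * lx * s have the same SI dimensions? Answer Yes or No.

Left side:
  Gy = J/kg (absorbed dose = energy per mass),
      = m²·s⁻².
  So Gy⁻¹ = m⁻²·s².
  Combining: Gy⁻¹·m = (m⁻²·s²) · m = m⁻¹·s².
Right side:
  Gy = J/kg (absorbed dose = energy per mass),
      = m²·s⁻².
  So Gy⁻¹ = m⁻²·s².
  Ω = V/A (resistance = voltage per current),
      = kg·m²·s⁻³·A⁻².
  H = Wb/A (inductance = flux per current),
      = kg·m²·s⁻²·A⁻².
  So H⁻¹ = kg⁻¹·m⁻²·s²·A².
  lx = lm/m² (illuminance = luminous flux per area),
      = m⁻²·cd.
  Combining: Gy⁻¹·Ω·H⁻¹·m·lx·s = (m⁻²·s²) · (kg·m²·s⁻³·A⁻²) · (kg⁻¹·m⁻²·s²·A²) · m · (m⁻²·cd) · s = m⁻³·s²·cd.
Left is m⁻¹·s²; right is m⁻³·s²·cd — different.

No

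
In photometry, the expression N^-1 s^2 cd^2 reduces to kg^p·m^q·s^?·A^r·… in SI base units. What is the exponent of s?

4

N = kg·m·s⁻².
So N⁻¹ = kg⁻¹·m⁻¹·s².
Combining: N⁻¹·s²·cd² = (kg⁻¹·m⁻¹·s²) · s² · cd² = kg⁻¹·m⁻¹·s⁴·cd².
The exponent of s is 4.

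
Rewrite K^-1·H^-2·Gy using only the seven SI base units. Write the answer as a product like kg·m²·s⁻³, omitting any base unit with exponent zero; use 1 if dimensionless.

H = Wb/A (inductance = flux per current),
    = kg·m²·s⁻²·A⁻².
So H⁻² = kg⁻²·m⁻⁴·s⁴·A⁴.
Gy = J/kg (absorbed dose = energy per mass),
    = m²·s⁻².
Combining: K⁻¹·H⁻²·Gy = K⁻¹ · (kg⁻²·m⁻⁴·s⁴·A⁴) · (m²·s⁻²) = kg⁻²·m⁻²·s²·A⁴·K⁻¹.

kg⁻²·m⁻²·s²·A⁴·K⁻¹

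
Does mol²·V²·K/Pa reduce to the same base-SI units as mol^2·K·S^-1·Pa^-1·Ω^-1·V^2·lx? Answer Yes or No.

Left side:
  V = kg·m²·s⁻³·A⁻¹.
  So V² = kg²·m⁴·s⁻⁶·A⁻².
  Pa = kg·m⁻¹·s⁻².
  So Pa⁻¹ = kg⁻¹·m·s².
  Combining: mol²·V²·K·Pa⁻¹ = mol² · (kg²·m⁴·s⁻⁶·A⁻²) · K · (kg⁻¹·m·s²) = kg·m⁵·s⁻⁴·A⁻²·K·mol².
Right side:
  S = kg⁻¹·m⁻²·s³·A².
  So S⁻¹ = kg·m²·s⁻³·A⁻².
  Pa = kg·m⁻¹·s⁻².
  So Pa⁻¹ = kg⁻¹·m·s².
  Ω = kg·m²·s⁻³·A⁻².
  So Ω⁻¹ = kg⁻¹·m⁻²·s³·A².
  V = kg·m²·s⁻³·A⁻¹.
  So V² = kg²·m⁴·s⁻⁶·A⁻².
  lx = m⁻²·cd.
  Combining: mol²·K·S⁻¹·Pa⁻¹·Ω⁻¹·V²·lx = mol² · K · (kg·m²·s⁻³·A⁻²) · (kg⁻¹·m·s²) · (kg⁻¹·m⁻²·s³·A²) · (kg²·m⁴·s⁻⁶·A⁻²) · (m⁻²·cd) = kg·m³·s⁻⁴·A⁻²·K·mol²·cd.
Left is kg·m⁵·s⁻⁴·A⁻²·K·mol²; right is kg·m³·s⁻⁴·A⁻²·K·mol²·cd — different.

No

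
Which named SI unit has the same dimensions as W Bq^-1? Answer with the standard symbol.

J

W = J/s (power = energy per time),
    = kg·m²·s⁻³.
Bq = 1/s = s⁻¹ (activity is decays per second).
So Bq⁻¹ = s.
Combining: W·Bq⁻¹ = (kg·m²·s⁻³) · s = kg·m²·s⁻².
kg·m²·s⁻² is the base-SI form of the joule.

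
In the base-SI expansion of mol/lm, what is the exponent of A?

0

lm = cd.
So lm⁻¹ = cd⁻¹.
Combining: lm⁻¹·mol = cd⁻¹ · mol = mol·cd⁻¹.
The exponent of A is 0.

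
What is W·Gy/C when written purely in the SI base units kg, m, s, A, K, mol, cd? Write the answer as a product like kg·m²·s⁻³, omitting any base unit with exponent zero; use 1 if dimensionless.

W = J/s (power = energy per time),
    = kg·m²·s⁻³.
C = A·s = s·A (charge = current × time).
So C⁻¹ = s⁻¹·A⁻¹.
Gy = J/kg (absorbed dose = energy per mass),
    = m²·s⁻².
Combining: W·C⁻¹·Gy = (kg·m²·s⁻³) · (s⁻¹·A⁻¹) · (m²·s⁻²) = kg·m⁴·s⁻⁶·A⁻¹.

kg·m⁴·s⁻⁶·A⁻¹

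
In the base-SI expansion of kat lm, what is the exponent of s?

-1

kat = mol/s = s⁻¹·mol (catalytic activity).
lm = cd·sr = cd (luminous flux; sr is dimensionless).
Combining: kat·lm = (s⁻¹·mol) · cd = s⁻¹·mol·cd.
The exponent of s is -1.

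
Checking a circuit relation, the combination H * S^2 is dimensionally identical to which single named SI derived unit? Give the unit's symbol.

H = kg·m²·s⁻²·A⁻².
S = kg⁻¹·m⁻²·s³·A².
So S² = kg⁻²·m⁻⁴·s⁶·A⁴.
Combining: H·S² = (kg·m²·s⁻²·A⁻²) · (kg⁻²·m⁻⁴·s⁶·A⁴) = kg⁻¹·m⁻²·s⁴·A².
kg⁻¹·m⁻²·s⁴·A² is the base-SI form of the farad.

F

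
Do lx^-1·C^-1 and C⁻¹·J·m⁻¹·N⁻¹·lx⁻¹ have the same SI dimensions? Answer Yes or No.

Left side:
  lx = lm/m² (illuminance = luminous flux per area),
      = m⁻²·cd.
  So lx⁻¹ = m²·cd⁻¹.
  C = A·s = s·A (charge = current × time).
  So C⁻¹ = s⁻¹·A⁻¹.
  Combining: lx⁻¹·C⁻¹ = (m²·cd⁻¹) · (s⁻¹·A⁻¹) = m²·s⁻¹·A⁻¹·cd⁻¹.
Right side:
  C = A·s = s·A (charge = current × time).
  So C⁻¹ = s⁻¹·A⁻¹.
  J = N·m (work = force × distance),
      = kg·m²·s⁻².
  N = kg·m/s² = kg·m·s⁻² (force = mass × acceleration).
  So N⁻¹ = kg⁻¹·m⁻¹·s².
  lx = lm/m² (illuminance = luminous flux per area),
      = m⁻²·cd.
  So lx⁻¹ = m²·cd⁻¹.
  Combining: C⁻¹·J·m⁻¹·N⁻¹·lx⁻¹ = (s⁻¹·A⁻¹) · (kg·m²·s⁻²) · m⁻¹ · (kg⁻¹·m⁻¹·s²) · (m²·cd⁻¹) = m²·s⁻¹·A⁻¹·cd⁻¹.
Both reduce to m²·s⁻¹·A⁻¹·cd⁻¹.

Yes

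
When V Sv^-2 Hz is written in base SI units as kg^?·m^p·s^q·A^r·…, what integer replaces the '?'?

1

V = W/A (potential = power per current),
    = kg·m²·s⁻³·A⁻¹.
Sv = J/kg (equivalent dose = energy per mass),
    = m²·s⁻².
So Sv⁻² = m⁻⁴·s⁴.
Hz = 1/s = s⁻¹ (frequency is cycles per second).
Combining: V·Sv⁻²·Hz = (kg·m²·s⁻³·A⁻¹) · (m⁻⁴·s⁴) · s⁻¹ = kg·m⁻²·A⁻¹.
The exponent of kg is 1.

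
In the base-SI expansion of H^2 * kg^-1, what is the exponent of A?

-4

H = Wb/A (inductance = flux per current),
    = kg·m²·s⁻²·A⁻².
So H² = kg²·m⁴·s⁻⁴·A⁻⁴.
Combining: H²·kg⁻¹ = (kg²·m⁴·s⁻⁴·A⁻⁴) · kg⁻¹ = kg·m⁴·s⁻⁴·A⁻⁴.
The exponent of A is -4.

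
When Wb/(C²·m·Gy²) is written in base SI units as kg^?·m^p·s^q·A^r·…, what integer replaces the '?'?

1

C = A·s = s·A (charge = current × time).
So C⁻² = s⁻²·A⁻².
Gy = J/kg (absorbed dose = energy per mass),
    = m²·s⁻².
So Gy⁻² = m⁻⁴·s⁴.
Wb = V·s (flux: a volt is a weber per second),
    = kg·m²·s⁻²·A⁻¹.
Combining: C⁻²·m⁻¹·Gy⁻²·Wb = (s⁻²·A⁻²) · m⁻¹ · (m⁻⁴·s⁴) · (kg·m²·s⁻²·A⁻¹) = kg·m⁻³·A⁻³.
The exponent of kg is 1.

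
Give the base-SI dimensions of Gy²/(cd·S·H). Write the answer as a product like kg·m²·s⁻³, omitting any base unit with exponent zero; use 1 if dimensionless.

m⁴·s⁻⁵·cd⁻¹

S = 1/Ω (conductance is reciprocal resistance),
    = kg⁻¹·m⁻²·s³·A².
So S⁻¹ = kg·m²·s⁻³·A⁻².
H = Wb/A (inductance = flux per current),
    = kg·m²·s⁻²·A⁻².
So H⁻¹ = kg⁻¹·m⁻²·s²·A².
Gy = J/kg (absorbed dose = energy per mass),
    = m²·s⁻².
So Gy² = m⁴·s⁻⁴.
Combining: cd⁻¹·S⁻¹·H⁻¹·Gy² = cd⁻¹ · (kg·m²·s⁻³·A⁻²) · (kg⁻¹·m⁻²·s²·A²) · (m⁴·s⁻⁴) = m⁴·s⁻⁵·cd⁻¹.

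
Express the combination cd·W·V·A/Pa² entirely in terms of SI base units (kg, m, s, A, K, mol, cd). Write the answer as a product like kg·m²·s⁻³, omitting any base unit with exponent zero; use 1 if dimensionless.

W = J/s (power = energy per time),
    = kg·m²·s⁻³.
V = W/A (potential = power per current),
    = kg·m²·s⁻³·A⁻¹.
Pa = N/m² (pressure = force per area),
    = kg·m⁻¹·s⁻².
So Pa⁻² = kg⁻²·m²·s⁴.
Combining: cd·W·V·Pa⁻²·A = cd · (kg·m²·s⁻³) · (kg·m²·s⁻³·A⁻¹) · (kg⁻²·m²·s⁴) · A = m⁶·s⁻²·cd.

m⁶·s⁻²·cd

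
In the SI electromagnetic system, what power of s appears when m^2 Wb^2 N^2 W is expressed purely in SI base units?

-11

Wb = V·s (flux: a volt is a weber per second),
    = kg·m²·s⁻²·A⁻¹.
So Wb² = kg²·m⁴·s⁻⁴·A⁻².
N = kg·m/s² = kg·m·s⁻² (force = mass × acceleration).
So N² = kg²·m²·s⁻⁴.
W = J/s (power = energy per time),
    = kg·m²·s⁻³.
Combining: m²·Wb²·N²·W = m² · (kg²·m⁴·s⁻⁴·A⁻²) · (kg²·m²·s⁻⁴) · (kg·m²·s⁻³) = kg⁵·m¹⁰·s⁻¹¹·A⁻².
The exponent of s is -11.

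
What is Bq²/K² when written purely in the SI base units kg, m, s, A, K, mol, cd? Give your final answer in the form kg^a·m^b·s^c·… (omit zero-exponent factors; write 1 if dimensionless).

s⁻²·K⁻²

Bq = 1/s = s⁻¹ (activity is decays per second).
So Bq² = s⁻².
Combining: K⁻²·Bq² = K⁻² · s⁻² = s⁻²·K⁻².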